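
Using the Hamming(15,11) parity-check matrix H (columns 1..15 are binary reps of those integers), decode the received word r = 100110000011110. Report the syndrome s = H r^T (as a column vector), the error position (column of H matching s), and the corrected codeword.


s = (0, 1, 0, 0)^T, error position = 4, corrected codeword c = 100010000011110

Compute s = H r^T mod 2 one row at a time:
  s_1 = 0 + 0 + 0 + 1 + 1 + 1 + 1 + 0 = 4 ≡ 0 (mod 2).
  s_2 = 1 + 1 + 0 + 0 + 1 + 1 + 1 + 0 = 5 ≡ 1 (mod 2).
  s_3 = 0 + 0 + 0 + 0 + 0 + 1 + 1 + 0 = 2 ≡ 0 (mod 2).
  s_4 = 1 + 0 + 1 + 0 + 0 + 1 + 1 + 0 = 4 ≡ 0 (mod 2).
s = (0, 1, 0, 0)^T — this equals column 4 of H (binary 0100), so error is at position 4.
Correct: flip bit 4 of r = 100110000011110 to get c = 100010000011110.


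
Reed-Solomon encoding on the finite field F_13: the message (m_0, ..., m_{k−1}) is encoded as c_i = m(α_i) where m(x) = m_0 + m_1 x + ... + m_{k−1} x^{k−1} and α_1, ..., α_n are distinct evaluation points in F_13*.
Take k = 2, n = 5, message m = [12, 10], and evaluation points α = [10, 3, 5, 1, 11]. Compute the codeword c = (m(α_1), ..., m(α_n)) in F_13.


c = [8, 3, 10, 9, 5]

Message polynomial: m(x) = 12 + 10·x (mod 13).
For each evaluation point α_i, compute m(α_i) mod 13:
  α_1 = 10: Horner steps 10 → 8, so m(10) = 8.
  α_2 = 3: Horner steps 10 → 3, so m(3) = 3.
  α_3 = 5: Horner steps 10 → 10, so m(5) = 10.
  α_4 = 1: Horner steps 10 → 9, so m(1) = 9.
  α_5 = 11: Horner steps 10 → 5, so m(11) = 5.
Codeword c = [8, 3, 10, 9, 5] ∈ F_13^5.


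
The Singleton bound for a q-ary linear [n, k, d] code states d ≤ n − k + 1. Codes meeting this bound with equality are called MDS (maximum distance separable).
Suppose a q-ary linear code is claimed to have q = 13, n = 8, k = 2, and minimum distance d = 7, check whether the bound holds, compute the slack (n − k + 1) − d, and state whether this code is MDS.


Singleton RHS = n − k + 1 = 7, slack = 0, bound satisfied, MDS.

Singleton bound: d ≤ n − k + 1.
Here n = 8, k = 2, so n − k + 1 = 7.
Given d = 7, check d ≤ 7: YES.
Slack = (n − k + 1) − d = 0.
The code is MDS (slack = 0).
Description: the claimed parameters are [8, 2, 7]_13; such a code would be MDS (meets Singleton bound).


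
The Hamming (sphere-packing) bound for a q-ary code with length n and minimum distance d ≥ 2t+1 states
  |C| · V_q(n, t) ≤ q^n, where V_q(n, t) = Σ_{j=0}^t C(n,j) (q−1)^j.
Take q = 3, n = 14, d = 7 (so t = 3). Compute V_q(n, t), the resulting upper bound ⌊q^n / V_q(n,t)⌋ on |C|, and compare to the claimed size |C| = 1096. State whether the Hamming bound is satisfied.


V_q(n, t) = 3305, q^n = 4782969, Hamming bound = 1447, |C| = 1096 ≤ bound (satisfied).

Step 1: Compute V_q(n, t) = Σ_{j=0}^3 C(n, j) (q−1)^j.
  j = 0: C(14,0)·(2)^0 = 1·1 = 1.
  j = 1: C(14,1)·(2)^1 = 14·2 = 28.
  j = 2: C(14,2)·(2)^2 = 91·4 = 364.
  j = 3: C(14,3)·(2)^3 = 364·8 = 2912.
  V_q(n, t) = 1 + 28 + 364 + 2912 = 3305.
Step 2: q^n = 3^14 = 4782969.
Step 3: Hamming bound ⌊q^n / V_q(n,t)⌋ = ⌊4782969/3305⌋ = 1447.
Step 4: Compare |C| = 1096 to 1447: satisfied.
The claimed |C| lies below the Hamming bound.


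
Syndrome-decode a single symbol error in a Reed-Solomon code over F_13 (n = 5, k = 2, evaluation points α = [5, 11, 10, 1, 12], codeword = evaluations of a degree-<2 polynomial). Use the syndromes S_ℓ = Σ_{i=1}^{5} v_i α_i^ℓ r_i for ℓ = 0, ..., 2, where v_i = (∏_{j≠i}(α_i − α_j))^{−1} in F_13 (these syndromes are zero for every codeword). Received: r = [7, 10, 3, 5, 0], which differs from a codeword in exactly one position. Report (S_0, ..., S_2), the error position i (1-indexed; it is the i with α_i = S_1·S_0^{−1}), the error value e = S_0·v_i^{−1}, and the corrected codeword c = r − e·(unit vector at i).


S = (2, 11, 2), error at position 5, error magnitude e = 9, c = [7, 10, 3, 5, 4].

Step 1: column multipliers v_i = (∏_{j≠i}(α_i − α_j))^{−1} mod 13.
  i = 1 (α = 5): (5−11)(5−10)(5−1)(5−12) = (−6)·(−5)·4·(−7) = −840 ≡ 5, so v_1 = 5^{−1} = 8 (mod 13).
  i = 2 (α = 11): (11−5)(11−10)(11−1)(11−12) = 6·1·10·(−1) = −60 ≡ 5, so v_2 = 5^{−1} = 8 (mod 13).
  i = 3 (α = 10): (10−5)(10−11)(10−1)(10−12) = 5·(−1)·9·(−2) = 90 ≡ 12, so v_3 = 12^{−1} = 12 (mod 13).
  i = 4 (α = 1): (1−5)(1−11)(1−10)(1−12) = (−4)·(−10)·(−9)·(−11) = 3960 ≡ 8, so v_4 = 8^{−1} = 5 (mod 13).
  i = 5 (α = 12): (12−5)(12−11)(12−10)(12−1) = 7·1·2·11 = 154 ≡ 11, so v_5 = 11^{−1} = 6 (mod 13).
  v = [8, 8, 12, 5, 6].
Step 2: syndromes of r = [7, 10, 3, 5, 0] (all sums mod 13).
  S_0 = Σ v_i r_i = 8·7 + 8·10 + 12·3 + 5·5 + 6·0 = 197 ≡ 2.
  S_1 = Σ v_i α_i r_i = 8·5·7 + 8·11·10 + 12·10·3 + 5·1·5 + 6·12·0 = 1545 ≡ 11.
  α_i^2 mod 13 = [12, 4, 9, 1, 1].
  S_2 = Σ v_i α_i^2 r_i = 8·12·7 + 8·4·10 + 12·9·3 + 5·1·5 + 6·1·0 = 1341 ≡ 2.
  S = (2, 11, 2) ≠ 0, so r is not a codeword (an error is present).
Step 3: locate the error. For a single error e at position i, S_ℓ = v_i·e·α_i^ℓ, so α_err = S_1/S_0.
  S_0^{−1} = 2^{−1} = 7 (mod 13), so α_err = 11·7 = 77 ≡ 12 = α_5. Error position i = 5.
  Consistency check: S_2/S_1 = 2·6 = 12 ≡ 12 = α_err ✓ (single-error assumption holds).
Step 4: error magnitude e = S_0/v_5 = S_0·∏_{j≠5}(α_5 − α_j) = 2·11 = 22 ≡ 9 (mod 13).
Step 5: correct position 5: c_5 = r_5 − e = 0 − 9 ≡ 4 (mod 13). Hence c = [7, 10, 3, 5, 4].
  Check: interpolating c through the α_i gives m(x) = 11 + 7·x (degree < 2) with m(α_i) = c_i for every i, so c is indeed a codeword.


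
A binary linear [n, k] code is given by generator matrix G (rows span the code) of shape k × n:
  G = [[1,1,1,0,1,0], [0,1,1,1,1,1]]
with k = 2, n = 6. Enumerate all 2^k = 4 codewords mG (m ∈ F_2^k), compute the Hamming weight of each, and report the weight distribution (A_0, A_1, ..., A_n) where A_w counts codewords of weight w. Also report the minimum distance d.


Weight distribution: A_0 = 1, A_3 = 1, A_4 = 1, A_5 = 1. Minimum distance d = 3.

Enumerate all 2^2 = 4 messages m ∈ F_2^2.
For each, compute codeword c = mG in F_2^6, then tally its weight.
  m = 00 → c = 000000, weight = 0.
  m = 10 → c = 111010, weight = 4.
  m = 01 → c = 011111, weight = 5.
  m = 11 → c = 100101, weight = 3.
Tally weights:
  weight 0: 1 codewords.
  weight 3: 1 codewords.
  weight 4: 1 codewords.
  weight 5: 1 codewords.
Minimum distance d = smallest w > 0 with A_w > 0 = 3.
Sanity: Σ A_w = 4 = 2^2 = 4 ✓.


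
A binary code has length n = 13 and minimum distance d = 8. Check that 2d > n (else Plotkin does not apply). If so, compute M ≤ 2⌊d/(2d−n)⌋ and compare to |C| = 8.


Plotkin bound M ≤ 4; given |C| = 8 > bound (violated).

Check applicability: 2d = 16, n = 13.
2d − n = 3 > 0, so Plotkin applies.
Compute d/(2d−n) = 8/3 ≈ 2.6667.
⌊d/(2d−n)⌋ = 2.
Plotkin bound: M ≤ 2·2 = 4.
Given |C| = 8, check: VIOLATED.
This |C| is above the Plotkin bound, so no binary code with n = 13, d = 8 and 8 codewords exists.


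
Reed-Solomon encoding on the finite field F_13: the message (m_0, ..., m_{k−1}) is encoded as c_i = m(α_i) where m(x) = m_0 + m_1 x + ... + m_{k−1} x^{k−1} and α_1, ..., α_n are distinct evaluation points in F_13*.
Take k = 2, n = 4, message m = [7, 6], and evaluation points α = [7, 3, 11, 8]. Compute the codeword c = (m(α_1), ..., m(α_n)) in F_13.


c = [10, 12, 8, 3]

Message polynomial: m(x) = 7 + 6·x (mod 13).
For each evaluation point α_i, compute m(α_i) mod 13:
  α_1 = 7: Horner steps 6 → 10, so m(7) = 10.
  α_2 = 3: Horner steps 6 → 12, so m(3) = 12.
  α_3 = 11: Horner steps 6 → 8, so m(11) = 8.
  α_4 = 8: Horner steps 6 → 3, so m(8) = 3.
Codeword c = [10, 12, 8, 3] ∈ F_13^4.


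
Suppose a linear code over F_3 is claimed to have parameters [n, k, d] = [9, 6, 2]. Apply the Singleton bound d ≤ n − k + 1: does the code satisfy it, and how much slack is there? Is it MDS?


Singleton RHS = n − k + 1 = 4, slack = 2, bound satisfied, not MDS.

Singleton bound: d ≤ n − k + 1.
Here n = 9, k = 6, so n − k + 1 = 4.
Given d = 2, check d ≤ 4: YES.
Slack = (n − k + 1) − d = 2.
The code is NOT MDS (slack = 2 > 0).
Description: the claimed parameters are [9, 6, 2]_3; such a code would be non-MDS.


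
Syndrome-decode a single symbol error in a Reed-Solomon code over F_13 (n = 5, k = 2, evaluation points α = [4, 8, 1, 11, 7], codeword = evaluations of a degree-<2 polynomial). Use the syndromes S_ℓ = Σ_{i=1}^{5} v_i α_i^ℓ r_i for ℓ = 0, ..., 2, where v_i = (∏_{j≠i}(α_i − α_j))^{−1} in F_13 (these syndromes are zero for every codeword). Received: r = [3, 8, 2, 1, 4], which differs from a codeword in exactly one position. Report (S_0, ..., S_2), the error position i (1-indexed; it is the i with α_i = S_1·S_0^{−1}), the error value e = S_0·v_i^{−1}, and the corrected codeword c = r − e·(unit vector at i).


S = (3, 11, 10), error at position 2, error magnitude e = 8, c = [3, 0, 2, 1, 4].

Step 1: column multipliers v_i = (∏_{j≠i}(α_i − α_j))^{−1} mod 13.
  i = 1 (α = 4): (4−8)(4−1)(4−11)(4−7) = (−4)·3·(−7)·(−3) = −252 ≡ 8, so v_1 = 8^{−1} = 5 (mod 13).
  i = 2 (α = 8): (8−4)(8−1)(8−11)(8−7) = 4·7·(−3)·1 = −84 ≡ 7, so v_2 = 7^{−1} = 2 (mod 13).
  i = 3 (α = 1): (1−4)(1−8)(1−11)(1−7) = (−3)·(−7)·(−10)·(−6) = 1260 ≡ 12, so v_3 = 12^{−1} = 12 (mod 13).
  i = 4 (α = 11): (11−4)(11−8)(11−1)(11−7) = 7·3·10·4 = 840 ≡ 8, so v_4 = 8^{−1} = 5 (mod 13).
  i = 5 (α = 7): (7−4)(7−8)(7−1)(7−11) = 3·(−1)·6·(−4) = 72 ≡ 7, so v_5 = 7^{−1} = 2 (mod 13).
  v = [5, 2, 12, 5, 2].
Step 2: syndromes of r = [3, 8, 2, 1, 4] (all sums mod 13).
  S_0 = Σ v_i r_i = 5·3 + 2·8 + 12·2 + 5·1 + 2·4 = 68 ≡ 3.
  S_1 = Σ v_i α_i r_i = 5·4·3 + 2·8·8 + 12·1·2 + 5·11·1 + 2·7·4 = 323 ≡ 11.
  α_i^2 mod 13 = [3, 12, 1, 4, 10].
  S_2 = Σ v_i α_i^2 r_i = 5·3·3 + 2·12·8 + 12·1·2 + 5·4·1 + 2·10·4 = 361 ≡ 10.
  S = (3, 11, 10) ≠ 0, so r is not a codeword (an error is present).
Step 3: locate the error. For a single error e at position i, S_ℓ = v_i·e·α_i^ℓ, so α_err = S_1/S_0.
  S_0^{−1} = 3^{−1} = 9 (mod 13), so α_err = 11·9 = 99 ≡ 8 = α_2. Error position i = 2.
  Consistency check: S_2/S_1 = 10·6 = 60 ≡ 8 = α_err ✓ (single-error assumption holds).
Step 4: error magnitude e = S_0/v_2 = S_0·∏_{j≠2}(α_2 − α_j) = 3·7 = 21 ≡ 8 (mod 13).
Step 5: correct position 2: c_2 = r_2 − e = 8 − 8 ≡ 0 (mod 13). Hence c = [3, 0, 2, 1, 4].
  Check: interpolating c through the α_i gives m(x) = 6 + 9·x (degree < 2) with m(α_i) = c_i for every i, so c is indeed a codeword.


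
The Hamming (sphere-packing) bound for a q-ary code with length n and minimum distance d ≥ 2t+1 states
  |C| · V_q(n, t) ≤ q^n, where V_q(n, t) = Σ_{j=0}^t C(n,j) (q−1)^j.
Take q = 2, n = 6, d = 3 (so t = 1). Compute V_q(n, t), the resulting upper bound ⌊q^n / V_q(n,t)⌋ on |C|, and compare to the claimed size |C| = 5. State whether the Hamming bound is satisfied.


V_q(n, t) = 7, q^n = 64, Hamming bound = 9, |C| = 5 ≤ bound (satisfied).

Step 1: Compute V_q(n, t) = Σ_{j=0}^1 C(n, j) (q−1)^j.
  j = 0: C(6,0)·(1)^0 = 1·1 = 1.
  j = 1: C(6,1)·(1)^1 = 6·1 = 6.
  V_q(n, t) = 1 + 6 = 7.
Step 2: q^n = 2^6 = 64.
Step 3: Hamming bound ⌊q^n / V_q(n,t)⌋ = ⌊64/7⌋ = 9.
Step 4: Compare |C| = 5 to 9: satisfied.
The claimed |C| lies below the Hamming bound.


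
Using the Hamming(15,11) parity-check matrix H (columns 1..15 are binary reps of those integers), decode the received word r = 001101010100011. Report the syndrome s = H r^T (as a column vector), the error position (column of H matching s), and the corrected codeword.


s = (0, 0, 1, 0)^T, error position = 2, corrected codeword c = 011101010100011

Compute s = H r^T mod 2 one row at a time:
  s_1 = 1 + 0 + 1 + 0 + 0 + 0 + 1 + 1 = 4 ≡ 0 (mod 2).
  s_2 = 1 + 0 + 1 + 0 + 0 + 0 + 1 + 1 = 4 ≡ 0 (mod 2).
  s_3 = 0 + 1 + 1 + 0 + 1 + 0 + 1 + 1 = 5 ≡ 1 (mod 2).
  s_4 = 0 + 1 + 0 + 0 + 0 + 0 + 0 + 1 = 2 ≡ 0 (mod 2).
s = (0, 0, 1, 0)^T — this equals column 2 of H (binary 0010), so error is at position 2.
Correct: flip bit 2 of r = 001101010100011 to get c = 011101010100011.


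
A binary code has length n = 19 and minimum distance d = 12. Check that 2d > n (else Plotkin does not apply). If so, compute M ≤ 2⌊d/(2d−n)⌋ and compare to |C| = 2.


Plotkin bound M ≤ 4; given |C| = 2 ≤ bound (satisfied).

Check applicability: 2d = 24, n = 19.
2d − n = 5 > 0, so Plotkin applies.
Compute d/(2d−n) = 12/5 ≈ 2.4000.
⌊d/(2d−n)⌋ = 2.
Plotkin bound: M ≤ 2·2 = 4.
Given |C| = 2, check: satisfied.
This |C| is below the Plotkin bound.


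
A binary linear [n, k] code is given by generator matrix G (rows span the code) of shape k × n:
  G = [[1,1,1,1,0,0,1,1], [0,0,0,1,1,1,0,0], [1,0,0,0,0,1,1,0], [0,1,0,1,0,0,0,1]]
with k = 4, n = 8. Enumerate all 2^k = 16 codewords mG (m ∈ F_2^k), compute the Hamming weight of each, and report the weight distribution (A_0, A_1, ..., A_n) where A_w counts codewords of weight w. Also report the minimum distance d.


Weight distribution: A_0 = 1, A_2 = 1, A_3 = 5, A_4 = 3, A_5 = 2, A_6 = 3, A_7 = 1. Minimum distance d = 2.

Enumerate all 2^4 = 16 messages m ∈ F_2^4.
For each, compute codeword c = mG in F_2^8, then tally its weight.
  m = 0000 → c = 00000000, weight = 0.
  m = 1000 → c = 11110011, weight = 6.
  m = 0100 → c = 00011100, weight = 3.
  m = 1100 → c = 11101111, weight = 7.
  m = 0010 → c = 10000110, weight = 3.
  m = 1010 → c = 01110101, weight = 5.
  m = 0110 → c = 10011010, weight = 4.
  m = 1110 → c = 01101001, weight = 4.
  m = 0001 → c = 01010001, weight = 3.
  m = 1001 → c = 10100010, weight = 3.
  m = 0101 → c = 01001101, weight = 4.
  m = 1101 → c = 10111110, weight = 6.
  m = 0011 → c = 11010111, weight = 6.
  m = 1011 → c = 00100100, weight = 2.
  m = 0111 → c = 11001011, weight = 5.
  m = 1111 → c = 00111000, weight = 3.
Tally weights:
  weight 0: 1 codewords.
  weight 2: 1 codewords.
  weight 3: 5 codewords.
  weight 4: 3 codewords.
  weight 5: 2 codewords.
  weight 6: 3 codewords.
  weight 7: 1 codewords.
Minimum distance d = smallest w > 0 with A_w > 0 = 2.
Sanity: Σ A_w = 16 = 2^4 = 16 ✓.


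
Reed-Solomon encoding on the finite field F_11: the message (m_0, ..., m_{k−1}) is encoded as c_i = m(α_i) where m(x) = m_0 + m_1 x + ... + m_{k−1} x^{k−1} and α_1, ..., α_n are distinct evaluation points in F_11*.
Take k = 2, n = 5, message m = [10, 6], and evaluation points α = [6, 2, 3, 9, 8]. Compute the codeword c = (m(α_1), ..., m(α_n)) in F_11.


c = [2, 0, 6, 9, 3]

Message polynomial: m(x) = 10 + 6·x (mod 11).
For each evaluation point α_i, compute m(α_i) mod 11:
  α_1 = 6: Horner steps 6 → 2, so m(6) = 2.
  α_2 = 2: Horner steps 6 → 0, so m(2) = 0.
  α_3 = 3: Horner steps 6 → 6, so m(3) = 6.
  α_4 = 9: Horner steps 6 → 9, so m(9) = 9.
  α_5 = 8: Horner steps 6 → 3, so m(8) = 3.
Codeword c = [2, 0, 6, 9, 3] ∈ F_11^5.


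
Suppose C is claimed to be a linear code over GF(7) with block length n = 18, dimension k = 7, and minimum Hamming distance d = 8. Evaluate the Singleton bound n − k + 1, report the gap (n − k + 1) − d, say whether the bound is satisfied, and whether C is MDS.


Singleton RHS = n − k + 1 = 12, slack = 4, bound satisfied, not MDS.

Singleton bound: d ≤ n − k + 1.
Here n = 18, k = 7, so n − k + 1 = 12.
Given d = 8, check d ≤ 12: YES.
Slack = (n − k + 1) − d = 4.
The code is NOT MDS (slack = 4 > 0).
Description: the claimed parameters are [18, 7, 8]_7; such a code would be non-MDS.


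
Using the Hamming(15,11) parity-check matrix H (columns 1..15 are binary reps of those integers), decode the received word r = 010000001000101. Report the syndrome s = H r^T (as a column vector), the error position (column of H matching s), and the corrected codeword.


s = (1, 0, 0, 1)^T, error position = 9, corrected codeword c = 010000000000101

Compute s = H r^T mod 2 one row at a time:
  s_1 = 0 + 1 + 0 + 0 + 0 + 1 + 0 + 1 = 3 ≡ 1 (mod 2).
  s_2 = 0 + 0 + 0 + 0 + 0 + 1 + 0 + 1 = 2 ≡ 0 (mod 2).
  s_3 = 1 + 0 + 0 + 0 + 0 + 0 + 0 + 1 = 2 ≡ 0 (mod 2).
  s_4 = 0 + 0 + 0 + 0 + 1 + 0 + 1 + 1 = 3 ≡ 1 (mod 2).
s = (1, 0, 0, 1)^T — this equals column 9 of H (binary 1001), so error is at position 9.
Correct: flip bit 9 of r = 010000001000101 to get c = 010000000000101.


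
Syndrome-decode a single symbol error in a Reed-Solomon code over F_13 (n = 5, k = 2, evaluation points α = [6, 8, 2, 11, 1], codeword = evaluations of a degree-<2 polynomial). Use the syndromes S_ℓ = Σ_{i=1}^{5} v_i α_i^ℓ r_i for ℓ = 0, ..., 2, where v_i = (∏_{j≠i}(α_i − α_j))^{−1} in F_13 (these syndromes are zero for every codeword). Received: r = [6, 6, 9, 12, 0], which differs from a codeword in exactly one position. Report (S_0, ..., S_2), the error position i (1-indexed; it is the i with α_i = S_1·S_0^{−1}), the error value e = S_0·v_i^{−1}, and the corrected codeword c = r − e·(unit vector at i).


S = (1, 8, 12), error at position 2, error magnitude e = 8, c = [6, 11, 9, 12, 0].

Step 1: column multipliers v_i = (∏_{j≠i}(α_i − α_j))^{−1} mod 13.
  i = 1 (α = 6): (6−8)(6−2)(6−11)(6−1) = (−2)·4·(−5)·5 = 200 ≡ 5, so v_1 = 5^{−1} = 8 (mod 13).
  i = 2 (α = 8): (8−6)(8−2)(8−11)(8−1) = 2·6·(−3)·7 = −252 ≡ 8, so v_2 = 8^{−1} = 5 (mod 13).
  i = 3 (α = 2): (2−6)(2−8)(2−11)(2−1) = (−4)·(−6)·(−9)·1 = −216 ≡ 5, so v_3 = 5^{−1} = 8 (mod 13).
  i = 4 (α = 11): (11−6)(11−8)(11−2)(11−1) = 5·3·9·10 = 1350 ≡ 11, so v_4 = 11^{−1} = 6 (mod 13).
  i = 5 (α = 1): (1−6)(1−8)(1−2)(1−11) = (−5)·(−7)·(−1)·(−10) = 350 ≡ 12, so v_5 = 12^{−1} = 12 (mod 13).
  v = [8, 5, 8, 6, 12].
Step 2: syndromes of r = [6, 6, 9, 12, 0] (all sums mod 13).
  S_0 = Σ v_i r_i = 8·6 + 5·6 + 8·9 + 6·12 + 12·0 = 222 ≡ 1.
  S_1 = Σ v_i α_i r_i = 8·6·6 + 5·8·6 + 8·2·9 + 6·11·12 + 12·1·0 = 1464 ≡ 8.
  α_i^2 mod 13 = [10, 12, 4, 4, 1].
  S_2 = Σ v_i α_i^2 r_i = 8·10·6 + 5·12·6 + 8·4·9 + 6·4·12 + 12·1·0 = 1416 ≡ 12.
  S = (1, 8, 12) ≠ 0, so r is not a codeword (an error is present).
Step 3: locate the error. For a single error e at position i, S_ℓ = v_i·e·α_i^ℓ, so α_err = S_1/S_0.
  S_0^{−1} = 1^{−1} = 1 (mod 13), so α_err = 8·1 = 8 ≡ 8 = α_2. Error position i = 2.
  Consistency check: S_2/S_1 = 12·5 = 60 ≡ 8 = α_err ✓ (single-error assumption holds).
Step 4: error magnitude e = S_0/v_2 = S_0·∏_{j≠2}(α_2 − α_j) = 1·8 = 8 ≡ 8 (mod 13).
Step 5: correct position 2: c_2 = r_2 − e = 6 − 8 ≡ 11 (mod 13). Hence c = [6, 11, 9, 12, 0].
  Check: interpolating c through the α_i gives m(x) = 4 + 9·x (degree < 2) with m(α_i) = c_i for every i, so c is indeed a codeword.


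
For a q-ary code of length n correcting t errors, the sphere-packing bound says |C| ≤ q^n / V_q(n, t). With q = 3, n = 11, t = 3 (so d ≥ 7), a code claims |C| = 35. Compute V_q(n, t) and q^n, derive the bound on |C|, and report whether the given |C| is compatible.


V_q(n, t) = 1563, q^n = 177147, Hamming bound = 113, |C| = 35 ≤ bound (satisfied).

Step 1: Compute V_q(n, t) = Σ_{j=0}^3 C(n, j) (q−1)^j.
  j = 0: C(11,0)·(2)^0 = 1·1 = 1.
  j = 1: C(11,1)·(2)^1 = 11·2 = 22.
  j = 2: C(11,2)·(2)^2 = 55·4 = 220.
  j = 3: C(11,3)·(2)^3 = 165·8 = 1320.
  V_q(n, t) = 1 + 22 + 220 + 1320 = 1563.
Step 2: q^n = 3^11 = 177147.
Step 3: Hamming bound ⌊q^n / V_q(n,t)⌋ = ⌊177147/1563⌋ = 113.
Step 4: Compare |C| = 35 to 113: satisfied.
The claimed |C| lies below the Hamming bound.


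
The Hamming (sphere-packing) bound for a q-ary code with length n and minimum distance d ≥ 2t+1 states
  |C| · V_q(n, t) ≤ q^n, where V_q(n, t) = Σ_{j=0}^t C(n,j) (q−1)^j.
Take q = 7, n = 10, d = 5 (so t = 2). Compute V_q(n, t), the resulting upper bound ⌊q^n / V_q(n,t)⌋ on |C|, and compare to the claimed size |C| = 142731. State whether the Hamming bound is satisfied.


V_q(n, t) = 1681, q^n = 282475249, Hamming bound = 168040, |C| = 142731 ≤ bound (satisfied).

Step 1: Compute V_q(n, t) = Σ_{j=0}^2 C(n, j) (q−1)^j.
  j = 0: C(10,0)·(6)^0 = 1·1 = 1.
  j = 1: C(10,1)·(6)^1 = 10·6 = 60.
  j = 2: C(10,2)·(6)^2 = 45·36 = 1620.
  V_q(n, t) = 1 + 60 + 1620 = 1681.
Step 2: q^n = 7^10 = 282475249.
Step 3: Hamming bound ⌊q^n / V_q(n,t)⌋ = ⌊282475249/1681⌋ = 168040.
Step 4: Compare |C| = 142731 to 168040: satisfied.
The claimed |C| lies below the Hamming bound.


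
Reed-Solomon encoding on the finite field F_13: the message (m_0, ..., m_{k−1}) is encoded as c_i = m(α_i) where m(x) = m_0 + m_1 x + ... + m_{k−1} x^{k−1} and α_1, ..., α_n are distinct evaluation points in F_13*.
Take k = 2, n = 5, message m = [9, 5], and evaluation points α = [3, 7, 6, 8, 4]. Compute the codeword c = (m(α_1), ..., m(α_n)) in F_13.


c = [11, 5, 0, 10, 3]

Message polynomial: m(x) = 9 + 5·x (mod 13).
For each evaluation point α_i, compute m(α_i) mod 13:
  α_1 = 3: Horner steps 5 → 11, so m(3) = 11.
  α_2 = 7: Horner steps 5 → 5, so m(7) = 5.
  α_3 = 6: Horner steps 5 → 0, so m(6) = 0.
  α_4 = 8: Horner steps 5 → 10, so m(8) = 10.
  α_5 = 4: Horner steps 5 → 3, so m(4) = 3.
Codeword c = [11, 5, 0, 10, 3] ∈ F_13^5.


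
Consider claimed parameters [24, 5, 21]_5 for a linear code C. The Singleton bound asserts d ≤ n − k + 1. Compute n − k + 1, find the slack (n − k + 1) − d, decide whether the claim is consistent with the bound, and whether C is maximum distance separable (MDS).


Singleton RHS = n − k + 1 = 20, slack = -1, bound violated (no such code; not MDS).

Singleton bound: d ≤ n − k + 1.
Here n = 24, k = 5, so n − k + 1 = 20.
Given d = 21, check d ≤ 20: NO.
Slack = (n − k + 1) − d = -1.
The slack is negative: d = 21 exceeds n − k + 1 = 20 by 1, so the Singleton bound is violated and no linear [24, 5, 21]_5 code can exist. In particular it is not MDS (MDS requires d = n − k + 1 exactly).
Description: the claimed parameters are [24, 5, 21]_5; such a code would be impossible (violates the Singleton bound).


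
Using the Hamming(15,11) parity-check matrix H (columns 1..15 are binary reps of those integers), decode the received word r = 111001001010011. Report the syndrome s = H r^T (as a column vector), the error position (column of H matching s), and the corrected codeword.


s = (0, 1, 0, 1)^T, error position = 5, corrected codeword c = 111011001010011

Compute s = H r^T mod 2 one row at a time:
  s_1 = 0 + 1 + 0 + 1 + 0 + 0 + 1 + 1 = 4 ≡ 0 (mod 2).
  s_2 = 0 + 0 + 1 + 0 + 0 + 0 + 1 + 1 = 3 ≡ 1 (mod 2).
  s_3 = 1 + 1 + 1 + 0 + 0 + 1 + 1 + 1 = 6 ≡ 0 (mod 2).
  s_4 = 1 + 1 + 0 + 0 + 1 + 1 + 0 + 1 = 5 ≡ 1 (mod 2).
s = (0, 1, 0, 1)^T — this equals column 5 of H (binary 0101), so error is at position 5.
Correct: flip bit 5 of r = 111001001010011 to get c = 111011001010011.


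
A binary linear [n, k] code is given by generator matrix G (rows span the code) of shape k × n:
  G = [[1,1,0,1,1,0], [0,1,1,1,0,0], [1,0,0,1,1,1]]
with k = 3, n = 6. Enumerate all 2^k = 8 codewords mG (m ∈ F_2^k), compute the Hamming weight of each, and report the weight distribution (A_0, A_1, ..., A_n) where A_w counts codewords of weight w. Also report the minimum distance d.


Weight distribution: A_0 = 1, A_2 = 1, A_3 = 3, A_4 = 2, A_5 = 1. Minimum distance d = 2.

Enumerate all 2^3 = 8 messages m ∈ F_2^3.
For each, compute codeword c = mG in F_2^6, then tally its weight.
  m = 000 → c = 000000, weight = 0.
  m = 100 → c = 110110, weight = 4.
  m = 010 → c = 011100, weight = 3.
  m = 110 → c = 101010, weight = 3.
  m = 001 → c = 100111, weight = 4.
  m = 101 → c = 010001, weight = 2.
  m = 011 → c = 111011, weight = 5.
  m = 111 → c = 001101, weight = 3.
Tally weights:
  weight 0: 1 codewords.
  weight 2: 1 codewords.
  weight 3: 3 codewords.
  weight 4: 2 codewords.
  weight 5: 1 codewords.
Minimum distance d = smallest w > 0 with A_w > 0 = 2.
Sanity: Σ A_w = 8 = 2^3 = 8 ✓.


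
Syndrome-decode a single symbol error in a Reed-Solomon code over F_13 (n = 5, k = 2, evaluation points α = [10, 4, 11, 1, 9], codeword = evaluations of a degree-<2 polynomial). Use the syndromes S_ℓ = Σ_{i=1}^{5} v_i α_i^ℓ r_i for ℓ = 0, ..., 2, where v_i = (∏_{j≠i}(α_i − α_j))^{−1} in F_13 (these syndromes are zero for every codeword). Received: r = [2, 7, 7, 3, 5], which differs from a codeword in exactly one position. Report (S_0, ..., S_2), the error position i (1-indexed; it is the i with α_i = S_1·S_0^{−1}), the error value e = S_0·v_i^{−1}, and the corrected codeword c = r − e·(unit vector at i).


S = (6, 1, 11), error at position 3, error magnitude e = 8, c = [2, 7, 12, 3, 5].

Step 1: column multipliers v_i = (∏_{j≠i}(α_i − α_j))^{−1} mod 13.
  i = 1 (α = 10): (10−4)(10−11)(10−1)(10−9) = 6·(−1)·9·1 = −54 ≡ 11, so v_1 = 11^{−1} = 6 (mod 13).
  i = 2 (α = 4): (4−10)(4−11)(4−1)(4−9) = (−6)·(−7)·3·(−5) = −630 ≡ 7, so v_2 = 7^{−1} = 2 (mod 13).
  i = 3 (α = 11): (11−10)(11−4)(11−1)(11−9) = 1·7·10·2 = 140 ≡ 10, so v_3 = 10^{−1} = 4 (mod 13).
  i = 4 (α = 1): (1−10)(1−4)(1−11)(1−9) = (−9)·(−3)·(−10)·(−8) = 2160 ≡ 2, so v_4 = 2^{−1} = 7 (mod 13).
  i = 5 (α = 9): (9−10)(9−4)(9−11)(9−1) = (−1)·5·(−2)·8 = 80 ≡ 2, so v_5 = 2^{−1} = 7 (mod 13).
  v = [6, 2, 4, 7, 7].
Step 2: syndromes of r = [2, 7, 7, 3, 5] (all sums mod 13).
  S_0 = Σ v_i r_i = 6·2 + 2·7 + 4·7 + 7·3 + 7·5 = 110 ≡ 6.
  S_1 = Σ v_i α_i r_i = 6·10·2 + 2·4·7 + 4·11·7 + 7·1·3 + 7·9·5 = 820 ≡ 1.
  α_i^2 mod 13 = [9, 3, 4, 1, 3].
  S_2 = Σ v_i α_i^2 r_i = 6·9·2 + 2·3·7 + 4·4·7 + 7·1·3 + 7·3·5 = 388 ≡ 11.
  S = (6, 1, 11) ≠ 0, so r is not a codeword (an error is present).
Step 3: locate the error. For a single error e at position i, S_ℓ = v_i·e·α_i^ℓ, so α_err = S_1/S_0.
  S_0^{−1} = 6^{−1} = 11 (mod 13), so α_err = 1·11 = 11 ≡ 11 = α_3. Error position i = 3.
  Consistency check: S_2/S_1 = 11·1 = 11 ≡ 11 = α_err ✓ (single-error assumption holds).
Step 4: error magnitude e = S_0/v_3 = S_0·∏_{j≠3}(α_3 − α_j) = 6·10 = 60 ≡ 8 (mod 13).
Step 5: correct position 3: c_3 = r_3 − e = 7 − 8 ≡ 12 (mod 13). Hence c = [2, 7, 12, 3, 5].
  Check: interpolating c through the α_i gives m(x) = 6 + 10·x (degree < 2) with m(α_i) = c_i for every i, so c is indeed a codeword.


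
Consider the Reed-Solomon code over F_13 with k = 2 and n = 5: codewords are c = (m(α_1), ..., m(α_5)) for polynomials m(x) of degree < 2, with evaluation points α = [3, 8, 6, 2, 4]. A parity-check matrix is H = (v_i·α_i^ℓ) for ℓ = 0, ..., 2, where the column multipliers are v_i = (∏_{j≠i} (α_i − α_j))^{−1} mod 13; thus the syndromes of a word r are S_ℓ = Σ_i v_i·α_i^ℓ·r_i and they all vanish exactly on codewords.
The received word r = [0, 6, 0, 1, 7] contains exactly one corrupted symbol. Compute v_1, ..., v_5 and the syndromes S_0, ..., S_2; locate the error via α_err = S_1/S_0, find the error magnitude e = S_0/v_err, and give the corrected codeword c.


S = (2, 6, 5), error at position 1, error magnitude e = 9, c = [4, 6, 0, 1, 7].

Step 1: column multipliers v_i = (∏_{j≠i}(α_i − α_j))^{−1} mod 13.
  i = 1 (α = 3): (3−8)(3−6)(3−2)(3−4) = (−5)·(−3)·1·(−1) = −15 ≡ 11, so v_1 = 11^{−1} = 6 (mod 13).
  i = 2 (α = 8): (8−3)(8−6)(8−2)(8−4) = 5·2·6·4 = 240 ≡ 6, so v_2 = 6^{−1} = 11 (mod 13).
  i = 3 (α = 6): (6−3)(6−8)(6−2)(6−4) = 3·(−2)·4·2 = −48 ≡ 4, so v_3 = 4^{−1} = 10 (mod 13).
  i = 4 (α = 2): (2−3)(2−8)(2−6)(2−4) = (−1)·(−6)·(−4)·(−2) = 48 ≡ 9, so v_4 = 9^{−1} = 3 (mod 13).
  i = 5 (α = 4): (4−3)(4−8)(4−6)(4−2) = 1·(−4)·(−2)·2 = 16 ≡ 3, so v_5 = 3^{−1} = 9 (mod 13).
  v = [6, 11, 10, 3, 9].
Step 2: syndromes of r = [0, 6, 0, 1, 7] (all sums mod 13).
  S_0 = Σ v_i r_i = 6·0 + 11·6 + 10·0 + 3·1 + 9·7 = 132 ≡ 2.
  S_1 = Σ v_i α_i r_i = 6·3·0 + 11·8·6 + 10·6·0 + 3·2·1 + 9·4·7 = 786 ≡ 6.
  α_i^2 mod 13 = [9, 12, 10, 4, 3].
  S_2 = Σ v_i α_i^2 r_i = 6·9·0 + 11·12·6 + 10·10·0 + 3·4·1 + 9·3·7 = 993 ≡ 5.
  S = (2, 6, 5) ≠ 0, so r is not a codeword (an error is present).
Step 3: locate the error. For a single error e at position i, S_ℓ = v_i·e·α_i^ℓ, so α_err = S_1/S_0.
  S_0^{−1} = 2^{−1} = 7 (mod 13), so α_err = 6·7 = 42 ≡ 3 = α_1. Error position i = 1.
  Consistency check: S_2/S_1 = 5·11 = 55 ≡ 3 = α_err ✓ (single-error assumption holds).
Step 4: error magnitude e = S_0/v_1 = S_0·∏_{j≠1}(α_1 − α_j) = 2·11 = 22 ≡ 9 (mod 13).
Step 5: correct position 1: c_1 = r_1 − e = 0 − 9 ≡ 4 (mod 13). Hence c = [4, 6, 0, 1, 7].
  Check: interpolating c through the α_i gives m(x) = 8 + 3·x (degree < 2) with m(α_i) = c_i for every i, so c is indeed a codeword.


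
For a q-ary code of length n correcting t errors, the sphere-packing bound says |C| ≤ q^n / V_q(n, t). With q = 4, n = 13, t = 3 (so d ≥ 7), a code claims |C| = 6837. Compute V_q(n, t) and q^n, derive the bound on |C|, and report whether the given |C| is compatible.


V_q(n, t) = 8464, q^n = 67108864, Hamming bound = 7928, |C| = 6837 ≤ bound (satisfied).

Step 1: Compute V_q(n, t) = Σ_{j=0}^3 C(n, j) (q−1)^j.
  j = 0: C(13,0)·(3)^0 = 1·1 = 1.
  j = 1: C(13,1)·(3)^1 = 13·3 = 39.
  j = 2: C(13,2)·(3)^2 = 78·9 = 702.
  j = 3: C(13,3)·(3)^3 = 286·27 = 7722.
  V_q(n, t) = 1 + 39 + 702 + 7722 = 8464.
Step 2: q^n = 4^13 = 67108864.
Step 3: Hamming bound ⌊q^n / V_q(n,t)⌋ = ⌊67108864/8464⌋ = 7928.
Step 4: Compare |C| = 6837 to 7928: satisfied.
The claimed |C| lies below the Hamming bound.


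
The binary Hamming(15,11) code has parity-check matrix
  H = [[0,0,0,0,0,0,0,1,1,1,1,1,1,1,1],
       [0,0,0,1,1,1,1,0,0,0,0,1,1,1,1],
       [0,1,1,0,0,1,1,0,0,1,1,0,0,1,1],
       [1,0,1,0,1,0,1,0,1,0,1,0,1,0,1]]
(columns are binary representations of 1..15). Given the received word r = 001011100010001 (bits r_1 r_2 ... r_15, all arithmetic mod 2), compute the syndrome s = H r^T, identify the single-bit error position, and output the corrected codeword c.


s = (0, 0, 1, 1)^T, error position = 3, corrected codeword c = 000011100010001

Compute s = H r^T mod 2 one row at a time:
  s_1 = 0 + 0 + 0 + 1 + 0 + 0 + 0 + 1 = 2 ≡ 0 (mod 2).
  s_2 = 0 + 1 + 1 + 1 + 0 + 0 + 0 + 1 = 4 ≡ 0 (mod 2).
  s_3 = 0 + 1 + 1 + 1 + 0 + 1 + 0 + 1 = 5 ≡ 1 (mod 2).
  s_4 = 0 + 1 + 1 + 1 + 0 + 1 + 0 + 1 = 5 ≡ 1 (mod 2).
s = (0, 0, 1, 1)^T — this equals column 3 of H (binary 0011), so error is at position 3.
Correct: flip bit 3 of r = 001011100010001 to get c = 000011100010001.


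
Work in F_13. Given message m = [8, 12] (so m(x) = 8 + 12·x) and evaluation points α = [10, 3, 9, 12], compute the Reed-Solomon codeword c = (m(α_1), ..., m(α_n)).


c = [11, 5, 12, 9]

Message polynomial: m(x) = 8 + 12·x (mod 13).
For each evaluation point α_i, compute m(α_i) mod 13:
  α_1 = 10: Horner steps 12 → 11, so m(10) = 11.
  α_2 = 3: Horner steps 12 → 5, so m(3) = 5.
  α_3 = 9: Horner steps 12 → 12, so m(9) = 12.
  α_4 = 12: Horner steps 12 → 9, so m(12) = 9.
Codeword c = [11, 5, 12, 9] ∈ F_13^4.


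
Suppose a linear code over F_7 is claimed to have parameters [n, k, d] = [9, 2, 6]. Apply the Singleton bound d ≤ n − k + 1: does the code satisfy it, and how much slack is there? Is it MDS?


Singleton RHS = n − k + 1 = 8, slack = 2, bound satisfied, not MDS.

Singleton bound: d ≤ n − k + 1.
Here n = 9, k = 2, so n − k + 1 = 8.
Given d = 6, check d ≤ 8: YES.
Slack = (n − k + 1) − d = 2.
The code is NOT MDS (slack = 2 > 0).
Description: the claimed parameters are [9, 2, 6]_7; such a code would be non-MDS.


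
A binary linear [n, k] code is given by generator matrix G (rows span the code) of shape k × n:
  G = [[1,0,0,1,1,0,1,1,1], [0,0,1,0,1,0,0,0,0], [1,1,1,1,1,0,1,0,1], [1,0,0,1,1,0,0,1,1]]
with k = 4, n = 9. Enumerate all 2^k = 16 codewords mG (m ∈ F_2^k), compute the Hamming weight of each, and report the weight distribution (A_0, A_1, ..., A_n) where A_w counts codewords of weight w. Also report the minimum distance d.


Weight distribution: A_0 = 1, A_1 = 1, A_2 = 1, A_3 = 3, A_4 = 3, A_5 = 3, A_6 = 3, A_7 = 1. Minimum distance d = 1.

Enumerate all 2^4 = 16 messages m ∈ F_2^4.
For each, compute codeword c = mG in F_2^9, then tally its weight.
  m = 0000 → c = 000000000, weight = 0.
  m = 1000 → c = 100110111, weight = 6.
  m = 0100 → c = 001010000, weight = 2.
  m = 1100 → c = 101100111, weight = 6.
  m = 0010 → c = 111110101, weight = 7.
  m = 1010 → c = 011000010, weight = 3.
  m = 0110 → c = 110100101, weight = 5.
  m = 1110 → c = 010010010, weight = 3.
  m = 0001 → c = 100110011, weight = 5.
  m = 1001 → c = 000000100, weight = 1.
  m = 0101 → c = 101100011, weight = 5.
  m = 1101 → c = 001010100, weight = 3.
  m = 0011 → c = 011000110, weight = 4.
  m = 1011 → c = 111110001, weight = 6.
  m = 0111 → c = 010010110, weight = 4.
  m = 1111 → c = 110100001, weight = 4.
Tally weights:
  weight 0: 1 codewords.
  weight 1: 1 codewords.
  weight 2: 1 codewords.
  weight 3: 3 codewords.
  weight 4: 3 codewords.
  weight 5: 3 codewords.
  weight 6: 3 codewords.
  weight 7: 1 codewords.
Minimum distance d = smallest w > 0 with A_w > 0 = 1.
Sanity: Σ A_w = 16 = 2^4 = 16 ✓.


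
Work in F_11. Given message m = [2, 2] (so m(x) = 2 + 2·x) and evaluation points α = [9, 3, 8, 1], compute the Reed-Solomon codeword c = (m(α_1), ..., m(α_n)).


c = [9, 8, 7, 4]

Message polynomial: m(x) = 2 + 2·x (mod 11).
For each evaluation point α_i, compute m(α_i) mod 11:
  α_1 = 9: Horner steps 2 → 9, so m(9) = 9.
  α_2 = 3: Horner steps 2 → 8, so m(3) = 8.
  α_3 = 8: Horner steps 2 → 7, so m(8) = 7.
  α_4 = 1: Horner steps 2 → 4, so m(1) = 4.
Codeword c = [9, 8, 7, 4] ∈ F_11^4.


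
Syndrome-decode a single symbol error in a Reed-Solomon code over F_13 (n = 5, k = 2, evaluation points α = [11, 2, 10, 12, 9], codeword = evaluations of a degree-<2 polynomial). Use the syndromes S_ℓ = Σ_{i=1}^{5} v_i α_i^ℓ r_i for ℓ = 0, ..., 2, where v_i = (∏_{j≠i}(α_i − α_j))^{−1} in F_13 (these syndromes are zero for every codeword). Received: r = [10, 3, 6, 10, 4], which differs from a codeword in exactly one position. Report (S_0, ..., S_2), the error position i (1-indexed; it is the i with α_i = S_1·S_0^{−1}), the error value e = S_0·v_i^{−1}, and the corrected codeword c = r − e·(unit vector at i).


S = (10, 6, 1), error at position 1, error magnitude e = 2, c = [8, 3, 6, 10, 4].

Step 1: column multipliers v_i = (∏_{j≠i}(α_i − α_j))^{−1} mod 13.
  i = 1 (α = 11): (11−2)(11−10)(11−12)(11−9) = 9·1·(−1)·2 = −18 ≡ 8, so v_1 = 8^{−1} = 5 (mod 13).
  i = 2 (α = 2): (2−11)(2−10)(2−12)(2−9) = (−9)·(−8)·(−10)·(−7) = 5040 ≡ 9, so v_2 = 9^{−1} = 3 (mod 13).
  i = 3 (α = 10): (10−11)(10−2)(10−12)(10−9) = (−1)·8·(−2)·1 = 16 ≡ 3, so v_3 = 3^{−1} = 9 (mod 13).
  i = 4 (α = 12): (12−11)(12−2)(12−10)(12−9) = 1·10·2·3 = 60 ≡ 8, so v_4 = 8^{−1} = 5 (mod 13).
  i = 5 (α = 9): (9−11)(9−2)(9−10)(9−12) = (−2)·7·(−1)·(−3) = −42 ≡ 10, so v_5 = 10^{−1} = 4 (mod 13).
  v = [5, 3, 9, 5, 4].
Step 2: syndromes of r = [10, 3, 6, 10, 4] (all sums mod 13).
  S_0 = Σ v_i r_i = 5·10 + 3·3 + 9·6 + 5·10 + 4·4 = 179 ≡ 10.
  S_1 = Σ v_i α_i r_i = 5·11·10 + 3·2·3 + 9·10·6 + 5·12·10 + 4·9·4 = 1852 ≡ 6.
  α_i^2 mod 13 = [4, 4, 9, 1, 3].
  S_2 = Σ v_i α_i^2 r_i = 5·4·10 + 3·4·3 + 9·9·6 + 5·1·10 + 4·3·4 = 820 ≡ 1.
  S = (10, 6, 1) ≠ 0, so r is not a codeword (an error is present).
Step 3: locate the error. For a single error e at position i, S_ℓ = v_i·e·α_i^ℓ, so α_err = S_1/S_0.
  S_0^{−1} = 10^{−1} = 4 (mod 13), so α_err = 6·4 = 24 ≡ 11 = α_1. Error position i = 1.
  Consistency check: S_2/S_1 = 1·11 = 11 ≡ 11 = α_err ✓ (single-error assumption holds).
Step 4: error magnitude e = S_0/v_1 = S_0·∏_{j≠1}(α_1 − α_j) = 10·8 = 80 ≡ 2 (mod 13).
Step 5: correct position 1: c_1 = r_1 − e = 10 − 2 ≡ 8 (mod 13). Hence c = [8, 3, 6, 10, 4].
  Check: interpolating c through the α_i gives m(x) = 12 + 2·x (degree < 2) with m(α_i) = c_i for every i, so c is indeed a codeword.


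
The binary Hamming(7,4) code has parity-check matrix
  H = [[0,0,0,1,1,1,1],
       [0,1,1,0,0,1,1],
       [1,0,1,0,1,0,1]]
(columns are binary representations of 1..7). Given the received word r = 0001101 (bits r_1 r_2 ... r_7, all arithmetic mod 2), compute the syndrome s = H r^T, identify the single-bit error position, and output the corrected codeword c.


s = (1, 1, 0)^T, error position = 6, corrected codeword c = 0001111

Compute s = H r^T mod 2 one row at a time:
  s_1 = 1 + 1 + 0 + 1 = 3 ≡ 1 (mod 2).
  s_2 = 0 + 0 + 0 + 1 = 1 ≡ 1 (mod 2).
  s_3 = 0 + 0 + 1 + 1 = 2 ≡ 0 (mod 2).
s = (1, 1, 0)^T — this equals column 6 of H (binary 110), so error is at position 6.
Correct: flip bit 6 of r = 0001101 to get c = 0001111.


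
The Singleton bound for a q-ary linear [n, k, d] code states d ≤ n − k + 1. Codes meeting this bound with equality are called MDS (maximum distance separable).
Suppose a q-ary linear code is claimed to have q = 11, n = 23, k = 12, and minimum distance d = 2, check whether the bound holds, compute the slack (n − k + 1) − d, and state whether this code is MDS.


Singleton RHS = n − k + 1 = 12, slack = 10, bound satisfied, not MDS.

Singleton bound: d ≤ n − k + 1.
Here n = 23, k = 12, so n − k + 1 = 12.
Given d = 2, check d ≤ 12: YES.
Slack = (n − k + 1) − d = 10.
The code is NOT MDS (slack = 10 > 0).
Description: the claimed parameters are [23, 12, 2]_11; such a code would be non-MDS.


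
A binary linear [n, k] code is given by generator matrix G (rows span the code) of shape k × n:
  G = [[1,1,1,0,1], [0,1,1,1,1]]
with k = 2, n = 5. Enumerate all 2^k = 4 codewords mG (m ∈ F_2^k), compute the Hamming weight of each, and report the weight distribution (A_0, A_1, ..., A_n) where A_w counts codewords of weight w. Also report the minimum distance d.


Weight distribution: A_0 = 1, A_2 = 1, A_4 = 2. Minimum distance d = 2.

Enumerate all 2^2 = 4 messages m ∈ F_2^2.
For each, compute codeword c = mG in F_2^5, then tally its weight.
  m = 00 → c = 00000, weight = 0.
  m = 10 → c = 11101, weight = 4.
  m = 01 → c = 01111, weight = 4.
  m = 11 → c = 10010, weight = 2.
Tally weights:
  weight 0: 1 codewords.
  weight 2: 1 codewords.
  weight 4: 2 codewords.
Minimum distance d = smallest w > 0 with A_w > 0 = 2.
Sanity: Σ A_w = 4 = 2^2 = 4 ✓.


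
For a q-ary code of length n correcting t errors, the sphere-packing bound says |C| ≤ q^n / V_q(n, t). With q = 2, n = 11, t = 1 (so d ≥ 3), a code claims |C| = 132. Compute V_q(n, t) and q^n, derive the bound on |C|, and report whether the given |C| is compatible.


V_q(n, t) = 12, q^n = 2048, Hamming bound = 170, |C| = 132 ≤ bound (satisfied).

Step 1: Compute V_q(n, t) = Σ_{j=0}^1 C(n, j) (q−1)^j.
  j = 0: C(11,0)·(1)^0 = 1·1 = 1.
  j = 1: C(11,1)·(1)^1 = 11·1 = 11.
  V_q(n, t) = 1 + 11 = 12.
Step 2: q^n = 2^11 = 2048.
Step 3: Hamming bound ⌊q^n / V_q(n,t)⌋ = ⌊2048/12⌋ = 170.
Step 4: Compare |C| = 132 to 170: satisfied.
The claimed |C| lies below the Hamming bound.


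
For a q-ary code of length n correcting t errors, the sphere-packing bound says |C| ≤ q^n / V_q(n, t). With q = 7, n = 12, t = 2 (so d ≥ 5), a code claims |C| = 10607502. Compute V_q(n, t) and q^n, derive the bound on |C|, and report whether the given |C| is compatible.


V_q(n, t) = 2449, q^n = 13841287201, Hamming bound = 5651811, |C| = 10607502 > bound (violated).

Step 1: Compute V_q(n, t) = Σ_{j=0}^2 C(n, j) (q−1)^j.
  j = 0: C(12,0)·(6)^0 = 1·1 = 1.
  j = 1: C(12,1)·(6)^1 = 12·6 = 72.
  j = 2: C(12,2)·(6)^2 = 66·36 = 2376.
  V_q(n, t) = 1 + 72 + 2376 = 2449.
Step 2: q^n = 7^12 = 13841287201.
Step 3: Hamming bound ⌊q^n / V_q(n,t)⌋ = ⌊13841287201/2449⌋ = 5651811.
Step 4: Compare |C| = 10607502 to 5651811: violated.
The claimed |C| lies above the Hamming bound, so no 7-ary code of length 12 with d ≥ 5 can have 10607502 codewords.
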